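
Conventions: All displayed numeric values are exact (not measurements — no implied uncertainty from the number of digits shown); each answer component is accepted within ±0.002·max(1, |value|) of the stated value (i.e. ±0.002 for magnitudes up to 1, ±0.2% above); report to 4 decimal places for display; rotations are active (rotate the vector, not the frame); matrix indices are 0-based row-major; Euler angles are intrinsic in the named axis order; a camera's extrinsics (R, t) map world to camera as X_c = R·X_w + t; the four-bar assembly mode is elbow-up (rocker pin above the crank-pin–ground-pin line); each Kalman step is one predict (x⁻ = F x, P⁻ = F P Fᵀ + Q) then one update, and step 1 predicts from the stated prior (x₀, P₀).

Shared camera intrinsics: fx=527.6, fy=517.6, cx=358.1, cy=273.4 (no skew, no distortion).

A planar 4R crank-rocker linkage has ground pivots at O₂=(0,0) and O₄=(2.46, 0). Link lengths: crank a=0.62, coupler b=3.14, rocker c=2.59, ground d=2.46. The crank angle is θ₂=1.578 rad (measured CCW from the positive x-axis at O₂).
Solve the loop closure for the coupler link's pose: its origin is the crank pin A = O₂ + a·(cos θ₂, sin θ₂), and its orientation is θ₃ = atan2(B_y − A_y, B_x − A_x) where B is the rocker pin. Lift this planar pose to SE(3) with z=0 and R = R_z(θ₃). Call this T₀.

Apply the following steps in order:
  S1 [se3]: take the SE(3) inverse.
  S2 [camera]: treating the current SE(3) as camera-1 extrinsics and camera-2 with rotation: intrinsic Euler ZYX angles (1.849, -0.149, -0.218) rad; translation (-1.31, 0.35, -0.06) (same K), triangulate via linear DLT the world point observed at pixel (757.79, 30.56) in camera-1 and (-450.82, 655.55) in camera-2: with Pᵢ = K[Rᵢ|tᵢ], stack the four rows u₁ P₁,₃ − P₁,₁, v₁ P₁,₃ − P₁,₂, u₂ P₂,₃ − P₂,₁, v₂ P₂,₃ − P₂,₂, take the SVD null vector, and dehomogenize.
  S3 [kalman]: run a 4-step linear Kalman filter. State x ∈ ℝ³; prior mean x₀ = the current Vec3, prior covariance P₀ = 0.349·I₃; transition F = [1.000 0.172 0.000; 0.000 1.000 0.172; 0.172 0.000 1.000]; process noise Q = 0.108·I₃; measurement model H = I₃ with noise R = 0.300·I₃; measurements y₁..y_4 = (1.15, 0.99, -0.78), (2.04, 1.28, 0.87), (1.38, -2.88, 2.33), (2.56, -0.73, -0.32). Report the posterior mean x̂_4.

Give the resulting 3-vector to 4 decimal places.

source (fourbar_fk): coupler pose = R=[0.7787 -0.6274 0.0000; 0.6274 0.7787 0.0000; 0.0000 0.0000 1.0000], t=(-0.0045, 0.6200, 0.0000)
after S1 (invert_se3): R=[0.7787 0.6274 0.0000; -0.6274 0.7787 0.0000; 0.0000 0.0000 1.0000], t=(-0.3855, -0.4856, 0.0000)
after S2 (triangulate): (1.7067, 0.8327, 1.9351)
after S3 (kf_track): (1.9011, -0.5599, 0.8437)

result = (1.9011, -0.5599, 0.8437)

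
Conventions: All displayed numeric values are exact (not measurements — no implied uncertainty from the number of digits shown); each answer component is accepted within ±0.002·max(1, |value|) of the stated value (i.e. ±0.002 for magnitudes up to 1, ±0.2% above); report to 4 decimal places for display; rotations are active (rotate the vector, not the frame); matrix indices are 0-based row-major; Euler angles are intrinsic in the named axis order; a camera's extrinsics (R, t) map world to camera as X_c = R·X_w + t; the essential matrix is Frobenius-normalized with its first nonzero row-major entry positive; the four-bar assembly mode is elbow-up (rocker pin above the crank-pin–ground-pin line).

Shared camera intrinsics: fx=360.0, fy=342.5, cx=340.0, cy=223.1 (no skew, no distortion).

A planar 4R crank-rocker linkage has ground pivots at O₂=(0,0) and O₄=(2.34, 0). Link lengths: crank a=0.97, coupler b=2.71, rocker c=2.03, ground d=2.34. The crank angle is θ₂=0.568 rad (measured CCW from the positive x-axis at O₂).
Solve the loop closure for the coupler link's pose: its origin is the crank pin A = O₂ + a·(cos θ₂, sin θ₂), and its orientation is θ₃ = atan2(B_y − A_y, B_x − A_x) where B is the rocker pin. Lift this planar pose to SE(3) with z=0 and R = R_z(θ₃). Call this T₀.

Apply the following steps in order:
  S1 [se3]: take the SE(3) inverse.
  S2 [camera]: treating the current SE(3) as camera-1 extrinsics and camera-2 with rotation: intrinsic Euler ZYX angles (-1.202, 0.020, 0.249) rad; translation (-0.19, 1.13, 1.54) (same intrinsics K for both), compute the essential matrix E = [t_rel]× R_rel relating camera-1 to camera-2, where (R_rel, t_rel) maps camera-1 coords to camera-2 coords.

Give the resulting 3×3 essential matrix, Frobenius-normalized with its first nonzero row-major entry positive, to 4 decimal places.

matrix = [0.4325 -0.4348 0.2726; 0.4596 0.3410 -0.3577; -0.3034 0.0390 0.0232]

source (fourbar_fk): coupler pose = R=[0.8722 -0.4892 0.0000; 0.4892 0.8722 0.0000; 0.0000 0.0000 1.0000], t=(0.8177, 0.5218, 0.0000)
after S1 (invert_se3): R=[0.8722 0.4892 0.0000; -0.4892 0.8722 0.0000; 0.0000 0.0000 1.0000], t=(-0.9684, -0.0551, 0.0000)
after S2 (essential): [0.4325 -0.4348 0.2726; 0.4596 0.3410 -0.3577; -0.3034 0.0390 0.0232]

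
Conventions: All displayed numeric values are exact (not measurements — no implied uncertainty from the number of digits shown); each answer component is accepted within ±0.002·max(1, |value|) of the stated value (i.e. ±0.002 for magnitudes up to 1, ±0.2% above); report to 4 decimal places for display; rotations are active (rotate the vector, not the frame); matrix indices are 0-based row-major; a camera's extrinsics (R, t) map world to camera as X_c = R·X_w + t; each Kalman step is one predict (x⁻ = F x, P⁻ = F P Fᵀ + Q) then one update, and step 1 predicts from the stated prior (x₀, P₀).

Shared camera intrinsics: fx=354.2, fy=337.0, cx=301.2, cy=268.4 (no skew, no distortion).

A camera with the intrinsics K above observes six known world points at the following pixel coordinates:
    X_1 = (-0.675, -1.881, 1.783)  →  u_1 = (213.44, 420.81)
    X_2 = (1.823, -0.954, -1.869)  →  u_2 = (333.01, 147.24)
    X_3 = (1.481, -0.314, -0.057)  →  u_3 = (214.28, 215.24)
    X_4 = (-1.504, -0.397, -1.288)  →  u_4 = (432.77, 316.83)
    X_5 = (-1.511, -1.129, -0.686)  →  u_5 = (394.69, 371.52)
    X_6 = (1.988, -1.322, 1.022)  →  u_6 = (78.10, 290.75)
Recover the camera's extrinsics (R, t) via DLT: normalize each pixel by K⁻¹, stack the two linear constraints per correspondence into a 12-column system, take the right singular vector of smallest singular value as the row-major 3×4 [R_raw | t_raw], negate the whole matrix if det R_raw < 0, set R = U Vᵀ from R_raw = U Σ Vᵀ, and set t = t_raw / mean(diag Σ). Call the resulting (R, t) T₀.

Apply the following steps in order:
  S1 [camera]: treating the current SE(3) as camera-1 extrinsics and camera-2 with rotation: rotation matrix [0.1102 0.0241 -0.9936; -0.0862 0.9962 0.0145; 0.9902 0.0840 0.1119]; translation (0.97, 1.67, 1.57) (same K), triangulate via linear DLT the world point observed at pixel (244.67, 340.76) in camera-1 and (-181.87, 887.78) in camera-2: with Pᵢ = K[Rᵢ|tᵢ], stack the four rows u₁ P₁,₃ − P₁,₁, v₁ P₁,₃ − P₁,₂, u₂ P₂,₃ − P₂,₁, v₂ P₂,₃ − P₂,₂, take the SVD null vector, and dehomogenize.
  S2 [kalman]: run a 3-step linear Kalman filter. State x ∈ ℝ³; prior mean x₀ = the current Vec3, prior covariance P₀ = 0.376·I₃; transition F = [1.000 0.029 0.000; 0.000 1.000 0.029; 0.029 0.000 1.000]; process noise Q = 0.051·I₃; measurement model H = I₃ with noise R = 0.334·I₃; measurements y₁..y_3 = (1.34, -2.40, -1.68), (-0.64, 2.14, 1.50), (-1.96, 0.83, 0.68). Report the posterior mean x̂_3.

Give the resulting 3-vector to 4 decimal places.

result = (-0.7620, 0.3122, 0.6077)

source (pnp_recover): camera pose = R=[-0.6029 0.1162 -0.7893; -0.5389 -0.7889 0.2955; -0.5883 0.6035 0.5382], t=(-0.0601, -0.0400, 4.9401)
after S1 (triangulate): (-0.9957, -0.3775, 1.9078)
after S2 (kf_track): (-0.7620, 0.3122, 0.6077)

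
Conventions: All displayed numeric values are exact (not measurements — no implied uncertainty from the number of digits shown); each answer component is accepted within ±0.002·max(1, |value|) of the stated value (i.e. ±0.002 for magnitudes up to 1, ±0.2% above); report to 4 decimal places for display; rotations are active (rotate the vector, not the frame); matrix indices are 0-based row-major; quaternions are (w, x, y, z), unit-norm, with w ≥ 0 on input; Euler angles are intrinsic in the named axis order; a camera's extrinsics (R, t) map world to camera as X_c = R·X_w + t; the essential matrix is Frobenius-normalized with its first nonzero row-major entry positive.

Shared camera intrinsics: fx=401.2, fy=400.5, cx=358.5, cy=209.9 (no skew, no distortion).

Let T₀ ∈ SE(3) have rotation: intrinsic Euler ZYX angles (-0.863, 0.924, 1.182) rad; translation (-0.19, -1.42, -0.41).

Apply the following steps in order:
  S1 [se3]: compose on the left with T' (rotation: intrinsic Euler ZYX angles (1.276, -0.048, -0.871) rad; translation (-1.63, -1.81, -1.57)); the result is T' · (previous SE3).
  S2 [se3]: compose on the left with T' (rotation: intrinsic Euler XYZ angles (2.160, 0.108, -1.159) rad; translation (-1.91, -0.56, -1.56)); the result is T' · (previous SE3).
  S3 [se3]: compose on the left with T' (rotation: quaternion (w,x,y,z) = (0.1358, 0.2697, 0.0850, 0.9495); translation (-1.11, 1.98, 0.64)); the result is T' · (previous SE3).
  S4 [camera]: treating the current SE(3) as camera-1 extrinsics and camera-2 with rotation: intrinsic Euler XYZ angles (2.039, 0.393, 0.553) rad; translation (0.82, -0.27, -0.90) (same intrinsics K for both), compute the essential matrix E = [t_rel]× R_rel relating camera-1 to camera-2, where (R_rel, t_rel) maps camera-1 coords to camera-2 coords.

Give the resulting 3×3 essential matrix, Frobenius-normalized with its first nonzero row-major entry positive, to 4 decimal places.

matrix = [0.5515 -0.4196 0.1345; 0.1757 0.3769 0.3043; -0.2107 -0.3211 -0.2979]

after S1 (compose_se3): R=[0.9823 0.0003 0.1873; 0.1189 0.7717 -0.6248; -0.1447 0.6360 0.7580], t=(-0.5214, -2.3862, -0.7579)
after S2 (compose_se3): R=[0.4836 0.7717 -0.4130; 0.6384 -0.6338 -0.4367; -0.5988 -0.0524 -0.7992], t=(-4.3731, 0.1170, -1.6816)
after S3 (compose_se3): R=[-0.8513 -0.5246 0.0025; -0.5115 0.8311 0.2184; -0.1167 0.1847 -0.9759], t=(1.5407, 0.3924, -2.8841)
after S4 (essential): [0.5515 -0.4196 0.1345; 0.1757 0.3769 0.3043; -0.2107 -0.3211 -0.2979]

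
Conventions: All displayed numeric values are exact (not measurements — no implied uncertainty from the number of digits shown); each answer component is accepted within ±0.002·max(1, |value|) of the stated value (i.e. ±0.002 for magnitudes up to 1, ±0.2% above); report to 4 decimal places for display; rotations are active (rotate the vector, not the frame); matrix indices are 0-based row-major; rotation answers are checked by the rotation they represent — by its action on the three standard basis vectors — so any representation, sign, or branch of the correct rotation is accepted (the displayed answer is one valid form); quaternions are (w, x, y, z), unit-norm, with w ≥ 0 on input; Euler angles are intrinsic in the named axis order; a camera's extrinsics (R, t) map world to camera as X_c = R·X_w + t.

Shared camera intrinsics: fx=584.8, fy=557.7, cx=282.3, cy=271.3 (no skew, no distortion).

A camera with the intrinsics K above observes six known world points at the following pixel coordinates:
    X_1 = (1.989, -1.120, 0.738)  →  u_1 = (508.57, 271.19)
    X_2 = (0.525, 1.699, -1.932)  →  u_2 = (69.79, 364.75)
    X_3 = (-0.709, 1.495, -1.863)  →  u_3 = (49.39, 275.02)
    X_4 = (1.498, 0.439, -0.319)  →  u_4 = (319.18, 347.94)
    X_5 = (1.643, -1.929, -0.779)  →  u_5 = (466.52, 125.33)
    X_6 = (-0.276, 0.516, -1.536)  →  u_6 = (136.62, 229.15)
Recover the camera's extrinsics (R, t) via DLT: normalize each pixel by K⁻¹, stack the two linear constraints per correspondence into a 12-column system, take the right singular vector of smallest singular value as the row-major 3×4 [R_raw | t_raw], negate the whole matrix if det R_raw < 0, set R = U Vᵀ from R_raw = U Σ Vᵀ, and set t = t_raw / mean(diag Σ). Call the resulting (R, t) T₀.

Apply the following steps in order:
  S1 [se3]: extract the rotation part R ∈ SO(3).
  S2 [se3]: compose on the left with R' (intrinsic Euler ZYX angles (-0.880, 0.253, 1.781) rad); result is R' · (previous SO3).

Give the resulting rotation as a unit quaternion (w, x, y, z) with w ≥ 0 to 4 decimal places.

source (pnp_recover): camera pose = R=[0.5282 -0.5402 0.6551; 0.5590 0.8020 0.2106; -0.6392 0.2550 0.7256], t=(0.0002, -0.3700, 6.5500)
after S1 (rot_of_se3): [0.5282 -0.5402 0.6551; 0.5590 0.8020 0.2106; -0.6392 0.2550 0.7256]
after S2 (compose_so3): [0.8262 -0.5378 -0.1680; -0.2014 -0.0034 -0.9795; 0.5262 0.8431 -0.1112]

rotation (quat) = (0.6541, 0.6966, -0.2653, 0.1286)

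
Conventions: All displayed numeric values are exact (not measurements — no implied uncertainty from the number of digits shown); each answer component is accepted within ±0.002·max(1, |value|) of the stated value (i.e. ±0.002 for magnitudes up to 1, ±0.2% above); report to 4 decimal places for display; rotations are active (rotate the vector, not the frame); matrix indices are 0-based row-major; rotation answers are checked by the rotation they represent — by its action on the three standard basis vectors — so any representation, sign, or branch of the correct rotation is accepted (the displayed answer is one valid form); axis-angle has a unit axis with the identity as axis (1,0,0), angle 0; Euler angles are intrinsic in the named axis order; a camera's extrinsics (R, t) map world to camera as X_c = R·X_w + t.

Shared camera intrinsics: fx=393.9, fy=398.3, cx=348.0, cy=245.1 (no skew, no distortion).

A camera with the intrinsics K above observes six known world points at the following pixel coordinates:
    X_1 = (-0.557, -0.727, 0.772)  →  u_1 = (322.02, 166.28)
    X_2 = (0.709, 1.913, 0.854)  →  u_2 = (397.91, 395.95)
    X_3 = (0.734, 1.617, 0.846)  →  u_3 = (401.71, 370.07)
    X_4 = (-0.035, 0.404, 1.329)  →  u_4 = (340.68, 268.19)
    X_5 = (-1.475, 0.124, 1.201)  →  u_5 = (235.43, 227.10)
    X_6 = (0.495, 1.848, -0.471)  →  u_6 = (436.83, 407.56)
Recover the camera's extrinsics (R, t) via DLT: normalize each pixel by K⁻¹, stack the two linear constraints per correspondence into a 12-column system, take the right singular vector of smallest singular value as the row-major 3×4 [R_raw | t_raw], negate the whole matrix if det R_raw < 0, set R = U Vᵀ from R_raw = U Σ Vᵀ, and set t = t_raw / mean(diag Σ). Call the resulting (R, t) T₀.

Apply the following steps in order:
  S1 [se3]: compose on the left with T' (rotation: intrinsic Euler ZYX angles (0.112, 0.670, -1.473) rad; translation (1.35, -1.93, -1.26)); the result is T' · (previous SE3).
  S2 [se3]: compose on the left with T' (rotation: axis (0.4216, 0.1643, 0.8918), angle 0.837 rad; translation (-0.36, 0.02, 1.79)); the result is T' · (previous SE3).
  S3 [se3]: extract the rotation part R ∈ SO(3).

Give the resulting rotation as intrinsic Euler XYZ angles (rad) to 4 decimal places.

rotation (euler_xyz) = (-0.6761, -1.0294, 1.4360)

source (pnp_recover): camera pose = R=[0.9542 -0.0989 -0.2822; 0.1636 0.9626 0.2158; 0.2504 -0.2521 0.9348], t=(0.3497, -0.3603, 4.2082)
after S1 (compose_se3): R=[0.6283 -0.6659 -0.4024; 0.3375 -0.2328 0.9121; -0.7010 -0.7088 0.0785], t=(1.6331, 2.2809, -0.8740)
after S2 (compose_se3): R=[0.0693 -0.5107 -0.8570; 0.8450 -0.4265 0.3225; -0.5302 -0.7465 0.4020], t=(-0.8441, 2.9181, 1.8032)
after S3 (rot_of_se3): [0.0693 -0.5107 -0.8570; 0.8450 -0.4265 0.3225; -0.5302 -0.7465 0.4020]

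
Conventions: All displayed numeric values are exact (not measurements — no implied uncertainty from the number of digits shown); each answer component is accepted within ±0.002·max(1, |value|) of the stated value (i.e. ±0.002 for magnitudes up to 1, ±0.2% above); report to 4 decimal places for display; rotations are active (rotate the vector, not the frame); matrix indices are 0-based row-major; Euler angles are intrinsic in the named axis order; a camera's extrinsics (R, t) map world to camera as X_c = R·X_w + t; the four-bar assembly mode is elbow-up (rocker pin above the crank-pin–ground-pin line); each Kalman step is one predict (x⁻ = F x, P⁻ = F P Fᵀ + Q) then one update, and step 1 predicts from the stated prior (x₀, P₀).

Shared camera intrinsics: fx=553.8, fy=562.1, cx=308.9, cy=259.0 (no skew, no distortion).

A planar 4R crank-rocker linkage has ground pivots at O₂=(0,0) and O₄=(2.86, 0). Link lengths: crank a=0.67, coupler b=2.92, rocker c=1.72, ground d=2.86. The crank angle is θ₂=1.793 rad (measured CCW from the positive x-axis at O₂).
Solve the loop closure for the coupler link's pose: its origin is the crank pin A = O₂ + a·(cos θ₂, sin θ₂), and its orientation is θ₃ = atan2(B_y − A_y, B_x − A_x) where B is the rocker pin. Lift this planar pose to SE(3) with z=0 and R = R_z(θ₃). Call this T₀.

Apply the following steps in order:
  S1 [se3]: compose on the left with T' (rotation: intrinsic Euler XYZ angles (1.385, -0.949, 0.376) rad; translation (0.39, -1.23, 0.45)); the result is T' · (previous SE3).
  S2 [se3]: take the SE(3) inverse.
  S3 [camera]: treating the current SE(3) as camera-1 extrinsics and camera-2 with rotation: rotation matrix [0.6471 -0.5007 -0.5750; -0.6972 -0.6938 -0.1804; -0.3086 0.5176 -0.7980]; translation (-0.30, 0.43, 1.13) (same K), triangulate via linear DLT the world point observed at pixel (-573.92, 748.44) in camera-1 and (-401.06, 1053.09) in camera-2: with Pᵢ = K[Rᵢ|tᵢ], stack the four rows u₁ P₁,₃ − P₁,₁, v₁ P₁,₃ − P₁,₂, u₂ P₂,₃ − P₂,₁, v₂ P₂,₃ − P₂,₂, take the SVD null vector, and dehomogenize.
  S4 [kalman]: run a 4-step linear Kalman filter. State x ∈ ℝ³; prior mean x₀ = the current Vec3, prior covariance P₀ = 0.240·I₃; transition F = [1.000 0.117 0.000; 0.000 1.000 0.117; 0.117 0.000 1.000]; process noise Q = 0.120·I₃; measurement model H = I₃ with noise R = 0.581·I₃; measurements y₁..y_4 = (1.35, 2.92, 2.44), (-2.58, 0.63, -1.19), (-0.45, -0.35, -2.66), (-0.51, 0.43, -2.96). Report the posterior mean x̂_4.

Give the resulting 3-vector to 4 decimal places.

source (fourbar_fk): coupler pose = R=[0.9340 -0.3573 0.0000; 0.3573 0.9340 0.0000; 0.0000 0.0000 1.0000], t=(-0.1477, 0.6535, 0.0000)
after S1 (compose_se3): R=[0.4296 -0.3934 -0.8128; -0.4644 0.6757 -0.5725; 0.7745 0.6234 0.1076], t=(0.1702, -0.8263, 0.9375)
after S2 (invert_se3): R=[0.4296 -0.4644 0.7745; -0.3934 0.6757 0.6234; -0.8128 -0.5725 0.1076], t=(-1.1829, 0.0409, -0.4356)
after S3 (triangulate): (-1.1969, -0.2645, 0.5035)
after S4 (kf_track): (-0.7616, 0.2871, -1.7173)

result = (-0.7616, 0.2871, -1.7173)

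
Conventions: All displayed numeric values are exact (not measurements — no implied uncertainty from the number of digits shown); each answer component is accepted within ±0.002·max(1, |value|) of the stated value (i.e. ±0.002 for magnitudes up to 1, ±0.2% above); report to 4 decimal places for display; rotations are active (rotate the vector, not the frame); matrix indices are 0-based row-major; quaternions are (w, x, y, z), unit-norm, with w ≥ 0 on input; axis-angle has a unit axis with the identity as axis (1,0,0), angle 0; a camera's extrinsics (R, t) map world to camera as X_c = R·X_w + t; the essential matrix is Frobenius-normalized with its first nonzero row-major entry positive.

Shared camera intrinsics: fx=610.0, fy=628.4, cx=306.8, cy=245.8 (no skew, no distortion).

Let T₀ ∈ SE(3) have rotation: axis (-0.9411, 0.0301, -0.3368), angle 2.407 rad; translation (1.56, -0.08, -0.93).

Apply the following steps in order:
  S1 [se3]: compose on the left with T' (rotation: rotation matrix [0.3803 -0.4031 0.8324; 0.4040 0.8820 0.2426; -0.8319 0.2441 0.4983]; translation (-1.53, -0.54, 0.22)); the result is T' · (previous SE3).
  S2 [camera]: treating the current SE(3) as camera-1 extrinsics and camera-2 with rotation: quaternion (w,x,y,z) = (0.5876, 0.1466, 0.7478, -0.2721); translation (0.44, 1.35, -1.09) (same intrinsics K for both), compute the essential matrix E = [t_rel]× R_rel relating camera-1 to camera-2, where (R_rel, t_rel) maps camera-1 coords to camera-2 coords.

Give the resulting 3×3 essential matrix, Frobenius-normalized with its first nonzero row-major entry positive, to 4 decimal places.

matrix = [0.1922 0.3881 -0.1621; 0.1270 0.0902 -0.6214; -0.1839 -0.5124 -0.2817]

after S1 (compose_se3): R=[0.8583 -0.1742 -0.4827; 0.2100 -0.7392 0.6400; -0.4683 -0.6506 -0.5978], t=(-1.6786, -0.2058, -1.5608)
after S2 (essential): [0.1922 0.3881 -0.1621; 0.1270 0.0902 -0.6214; -0.1839 -0.5124 -0.2817]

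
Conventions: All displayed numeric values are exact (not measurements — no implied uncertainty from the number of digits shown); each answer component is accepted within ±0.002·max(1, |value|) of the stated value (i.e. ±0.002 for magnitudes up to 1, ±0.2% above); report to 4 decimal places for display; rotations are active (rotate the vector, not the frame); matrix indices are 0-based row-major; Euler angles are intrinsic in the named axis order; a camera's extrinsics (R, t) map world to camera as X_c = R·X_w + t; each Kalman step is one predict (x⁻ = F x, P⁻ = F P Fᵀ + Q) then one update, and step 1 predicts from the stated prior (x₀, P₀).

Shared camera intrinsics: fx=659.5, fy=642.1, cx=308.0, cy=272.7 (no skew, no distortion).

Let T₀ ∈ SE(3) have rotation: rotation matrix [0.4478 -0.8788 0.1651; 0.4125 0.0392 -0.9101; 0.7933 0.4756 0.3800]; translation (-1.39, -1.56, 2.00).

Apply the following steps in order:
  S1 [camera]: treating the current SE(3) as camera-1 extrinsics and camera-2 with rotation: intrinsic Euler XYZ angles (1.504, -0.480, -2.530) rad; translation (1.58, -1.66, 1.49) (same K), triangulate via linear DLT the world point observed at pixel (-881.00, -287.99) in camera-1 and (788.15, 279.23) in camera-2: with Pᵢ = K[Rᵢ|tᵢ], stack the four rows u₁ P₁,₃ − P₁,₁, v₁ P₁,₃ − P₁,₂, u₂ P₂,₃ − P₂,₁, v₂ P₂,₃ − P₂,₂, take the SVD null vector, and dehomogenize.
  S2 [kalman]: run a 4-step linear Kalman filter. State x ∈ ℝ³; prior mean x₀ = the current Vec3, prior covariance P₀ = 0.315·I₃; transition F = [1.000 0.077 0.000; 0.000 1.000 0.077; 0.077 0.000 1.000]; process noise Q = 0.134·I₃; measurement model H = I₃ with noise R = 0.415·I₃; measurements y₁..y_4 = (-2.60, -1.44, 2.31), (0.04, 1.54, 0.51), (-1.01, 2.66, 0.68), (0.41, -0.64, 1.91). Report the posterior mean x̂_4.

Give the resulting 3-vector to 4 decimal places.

result = (-0.2717, 0.4574, 1.0921)

after S1 (triangulate): (-0.4665, -1.3225, -1.6087)
after S2 (kf_track): (-0.2717, 0.4574, 1.0921)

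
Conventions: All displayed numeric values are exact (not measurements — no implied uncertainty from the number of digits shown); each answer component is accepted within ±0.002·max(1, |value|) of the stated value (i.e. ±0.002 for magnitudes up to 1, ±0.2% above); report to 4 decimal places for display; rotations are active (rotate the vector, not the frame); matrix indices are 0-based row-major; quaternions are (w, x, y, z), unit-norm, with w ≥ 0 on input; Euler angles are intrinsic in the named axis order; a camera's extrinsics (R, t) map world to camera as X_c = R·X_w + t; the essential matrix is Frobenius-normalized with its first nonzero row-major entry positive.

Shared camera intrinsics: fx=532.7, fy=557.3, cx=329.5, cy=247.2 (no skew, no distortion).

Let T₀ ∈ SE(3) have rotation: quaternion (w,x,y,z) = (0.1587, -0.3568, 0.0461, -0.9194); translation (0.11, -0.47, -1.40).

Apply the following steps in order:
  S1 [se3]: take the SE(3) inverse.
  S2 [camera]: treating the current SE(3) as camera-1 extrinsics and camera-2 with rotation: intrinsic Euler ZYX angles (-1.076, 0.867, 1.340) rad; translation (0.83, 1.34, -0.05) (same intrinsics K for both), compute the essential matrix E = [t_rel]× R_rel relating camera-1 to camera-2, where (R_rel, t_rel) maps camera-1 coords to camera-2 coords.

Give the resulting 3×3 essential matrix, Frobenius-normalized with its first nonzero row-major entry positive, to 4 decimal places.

matrix = [0.2641 -0.3910 -0.3451; -0.0335 0.3708 0.2055; 0.5734 0.3589 -0.1411]

after S1 (invert_se3): R=[-0.6950 -0.3247 0.6415; 0.2589 -0.9454 -0.1980; 0.6708 0.0285 0.7411], t=(0.8219, -0.7501, 0.9772)
after S2 (essential): [0.2641 -0.3910 -0.3451; -0.0335 0.3708 0.2055; 0.5734 0.3589 -0.1411]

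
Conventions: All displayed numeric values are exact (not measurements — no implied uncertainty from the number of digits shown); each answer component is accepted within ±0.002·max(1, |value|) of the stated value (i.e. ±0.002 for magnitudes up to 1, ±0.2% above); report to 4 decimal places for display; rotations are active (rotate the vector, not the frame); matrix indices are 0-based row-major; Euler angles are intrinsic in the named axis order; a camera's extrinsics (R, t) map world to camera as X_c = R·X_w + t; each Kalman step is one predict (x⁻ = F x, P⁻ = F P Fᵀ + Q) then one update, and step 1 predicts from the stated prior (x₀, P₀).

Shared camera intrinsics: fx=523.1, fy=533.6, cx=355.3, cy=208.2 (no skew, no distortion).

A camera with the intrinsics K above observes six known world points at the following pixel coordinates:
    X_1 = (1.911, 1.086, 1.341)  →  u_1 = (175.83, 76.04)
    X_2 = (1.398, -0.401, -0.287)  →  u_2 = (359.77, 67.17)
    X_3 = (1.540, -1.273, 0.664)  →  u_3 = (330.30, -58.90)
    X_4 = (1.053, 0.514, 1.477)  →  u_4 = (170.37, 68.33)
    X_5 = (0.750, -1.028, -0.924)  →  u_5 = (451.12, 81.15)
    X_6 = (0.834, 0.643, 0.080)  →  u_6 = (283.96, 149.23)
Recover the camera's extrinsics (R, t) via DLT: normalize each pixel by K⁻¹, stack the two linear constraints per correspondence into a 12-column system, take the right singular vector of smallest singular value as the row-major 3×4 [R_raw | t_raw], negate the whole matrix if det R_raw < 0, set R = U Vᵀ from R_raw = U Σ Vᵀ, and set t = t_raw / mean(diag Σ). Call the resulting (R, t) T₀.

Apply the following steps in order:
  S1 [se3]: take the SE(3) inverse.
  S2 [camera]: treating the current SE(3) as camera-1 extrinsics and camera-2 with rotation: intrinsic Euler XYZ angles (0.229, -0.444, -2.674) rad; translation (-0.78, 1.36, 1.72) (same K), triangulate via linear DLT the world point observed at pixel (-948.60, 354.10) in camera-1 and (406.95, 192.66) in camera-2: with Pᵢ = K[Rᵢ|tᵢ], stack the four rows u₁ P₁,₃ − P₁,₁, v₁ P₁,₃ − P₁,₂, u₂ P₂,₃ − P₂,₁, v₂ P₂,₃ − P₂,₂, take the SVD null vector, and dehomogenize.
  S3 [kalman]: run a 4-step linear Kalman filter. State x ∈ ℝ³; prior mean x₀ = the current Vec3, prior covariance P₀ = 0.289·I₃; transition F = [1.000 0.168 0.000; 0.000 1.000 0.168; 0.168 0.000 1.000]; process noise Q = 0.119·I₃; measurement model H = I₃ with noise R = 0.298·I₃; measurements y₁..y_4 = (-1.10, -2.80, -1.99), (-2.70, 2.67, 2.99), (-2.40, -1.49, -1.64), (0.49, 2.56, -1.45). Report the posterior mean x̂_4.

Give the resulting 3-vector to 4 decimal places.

result = (-0.8840, 1.1099, -0.9492)

source (pnp_recover): camera pose = R=[-0.0807 -0.5684 -0.8188; -0.6770 0.6342 -0.3735; 0.7316 0.5241 -0.4360], t=(-0.2997, -0.4598, 4.9386)
after S1 (invert_se3): R=[-0.0807 -0.6770 0.7316; -0.5684 0.6342 0.5241; -0.8188 -0.3735 -0.4360], t=(-3.9484, -2.4671, 1.7362)
after S2 (triangulate): (-1.4692, 1.7905, 1.7366)
after S3 (kf_track): (-0.8840, 1.1099, -0.9492)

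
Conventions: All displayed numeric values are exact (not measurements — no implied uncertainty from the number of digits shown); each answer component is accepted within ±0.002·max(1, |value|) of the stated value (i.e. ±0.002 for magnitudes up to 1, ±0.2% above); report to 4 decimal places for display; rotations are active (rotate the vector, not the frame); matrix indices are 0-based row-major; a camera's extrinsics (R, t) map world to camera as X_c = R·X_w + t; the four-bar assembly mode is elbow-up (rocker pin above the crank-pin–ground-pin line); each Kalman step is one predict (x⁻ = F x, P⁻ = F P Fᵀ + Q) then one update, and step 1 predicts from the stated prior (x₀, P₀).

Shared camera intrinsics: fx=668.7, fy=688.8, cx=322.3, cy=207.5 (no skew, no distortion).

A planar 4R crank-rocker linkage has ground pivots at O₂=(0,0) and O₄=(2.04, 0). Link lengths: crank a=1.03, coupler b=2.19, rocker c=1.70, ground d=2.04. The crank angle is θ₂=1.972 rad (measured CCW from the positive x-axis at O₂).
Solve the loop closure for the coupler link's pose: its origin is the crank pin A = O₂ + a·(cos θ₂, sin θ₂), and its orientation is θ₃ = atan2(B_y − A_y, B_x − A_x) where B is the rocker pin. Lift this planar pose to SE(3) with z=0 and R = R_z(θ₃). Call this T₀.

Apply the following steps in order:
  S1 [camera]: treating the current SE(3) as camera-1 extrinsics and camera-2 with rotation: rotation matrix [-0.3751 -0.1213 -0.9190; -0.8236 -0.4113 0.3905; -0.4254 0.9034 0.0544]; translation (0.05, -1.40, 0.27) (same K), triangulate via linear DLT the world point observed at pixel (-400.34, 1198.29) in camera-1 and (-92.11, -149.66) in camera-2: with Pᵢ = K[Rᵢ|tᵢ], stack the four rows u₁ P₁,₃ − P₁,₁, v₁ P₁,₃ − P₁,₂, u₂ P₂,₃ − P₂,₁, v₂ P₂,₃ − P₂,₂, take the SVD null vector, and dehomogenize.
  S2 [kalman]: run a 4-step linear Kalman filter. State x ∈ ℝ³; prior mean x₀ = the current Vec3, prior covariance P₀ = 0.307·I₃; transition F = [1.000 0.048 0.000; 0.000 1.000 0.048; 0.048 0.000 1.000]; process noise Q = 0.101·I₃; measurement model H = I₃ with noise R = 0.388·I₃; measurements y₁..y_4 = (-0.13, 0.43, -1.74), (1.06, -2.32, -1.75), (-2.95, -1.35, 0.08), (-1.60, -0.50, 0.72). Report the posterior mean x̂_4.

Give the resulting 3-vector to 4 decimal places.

source (fourbar_fk): coupler pose = R=[0.9459 -0.3246 0.0000; 0.3246 0.9459 0.0000; 0.0000 0.0000 1.0000], t=(-0.4022, 0.9482, 0.0000)
after S1 (triangulate): (-0.6337, 1.1497, 1.2722)
after S2 (kf_track): (-1.3054, -0.7722, -0.0803)

result = (-1.3054, -0.7722, -0.0803)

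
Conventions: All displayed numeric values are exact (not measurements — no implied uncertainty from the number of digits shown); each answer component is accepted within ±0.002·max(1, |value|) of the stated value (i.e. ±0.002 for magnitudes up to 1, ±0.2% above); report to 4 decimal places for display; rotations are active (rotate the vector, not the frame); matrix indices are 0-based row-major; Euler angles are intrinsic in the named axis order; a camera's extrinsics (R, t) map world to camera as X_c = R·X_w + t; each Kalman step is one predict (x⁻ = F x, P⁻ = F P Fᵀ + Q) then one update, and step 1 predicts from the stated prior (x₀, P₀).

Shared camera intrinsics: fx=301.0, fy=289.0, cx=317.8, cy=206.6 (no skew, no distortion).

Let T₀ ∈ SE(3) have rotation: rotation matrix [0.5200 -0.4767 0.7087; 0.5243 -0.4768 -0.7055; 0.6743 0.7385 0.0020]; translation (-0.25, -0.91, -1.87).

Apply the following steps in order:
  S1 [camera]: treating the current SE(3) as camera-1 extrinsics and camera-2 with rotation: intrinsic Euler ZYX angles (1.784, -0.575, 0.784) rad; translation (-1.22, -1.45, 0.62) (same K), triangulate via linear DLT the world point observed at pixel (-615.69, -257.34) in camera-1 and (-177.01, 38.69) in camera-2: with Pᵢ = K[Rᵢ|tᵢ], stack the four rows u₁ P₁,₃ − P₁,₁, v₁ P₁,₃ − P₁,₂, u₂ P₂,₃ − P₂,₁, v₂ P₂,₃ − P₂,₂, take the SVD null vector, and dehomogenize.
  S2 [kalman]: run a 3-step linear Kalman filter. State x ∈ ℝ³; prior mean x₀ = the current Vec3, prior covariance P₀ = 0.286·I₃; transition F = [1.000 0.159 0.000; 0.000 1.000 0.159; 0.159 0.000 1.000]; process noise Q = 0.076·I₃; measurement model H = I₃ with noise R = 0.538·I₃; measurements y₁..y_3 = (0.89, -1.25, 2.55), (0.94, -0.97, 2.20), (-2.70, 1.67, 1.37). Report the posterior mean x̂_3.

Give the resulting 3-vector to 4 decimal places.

result = (-0.0237, 0.5840, 1.2914)

after S1 (triangulate): (1.3194, 1.7470, -0.7888)
after S2 (kf_track): (-0.0237, 0.5840, 1.2914)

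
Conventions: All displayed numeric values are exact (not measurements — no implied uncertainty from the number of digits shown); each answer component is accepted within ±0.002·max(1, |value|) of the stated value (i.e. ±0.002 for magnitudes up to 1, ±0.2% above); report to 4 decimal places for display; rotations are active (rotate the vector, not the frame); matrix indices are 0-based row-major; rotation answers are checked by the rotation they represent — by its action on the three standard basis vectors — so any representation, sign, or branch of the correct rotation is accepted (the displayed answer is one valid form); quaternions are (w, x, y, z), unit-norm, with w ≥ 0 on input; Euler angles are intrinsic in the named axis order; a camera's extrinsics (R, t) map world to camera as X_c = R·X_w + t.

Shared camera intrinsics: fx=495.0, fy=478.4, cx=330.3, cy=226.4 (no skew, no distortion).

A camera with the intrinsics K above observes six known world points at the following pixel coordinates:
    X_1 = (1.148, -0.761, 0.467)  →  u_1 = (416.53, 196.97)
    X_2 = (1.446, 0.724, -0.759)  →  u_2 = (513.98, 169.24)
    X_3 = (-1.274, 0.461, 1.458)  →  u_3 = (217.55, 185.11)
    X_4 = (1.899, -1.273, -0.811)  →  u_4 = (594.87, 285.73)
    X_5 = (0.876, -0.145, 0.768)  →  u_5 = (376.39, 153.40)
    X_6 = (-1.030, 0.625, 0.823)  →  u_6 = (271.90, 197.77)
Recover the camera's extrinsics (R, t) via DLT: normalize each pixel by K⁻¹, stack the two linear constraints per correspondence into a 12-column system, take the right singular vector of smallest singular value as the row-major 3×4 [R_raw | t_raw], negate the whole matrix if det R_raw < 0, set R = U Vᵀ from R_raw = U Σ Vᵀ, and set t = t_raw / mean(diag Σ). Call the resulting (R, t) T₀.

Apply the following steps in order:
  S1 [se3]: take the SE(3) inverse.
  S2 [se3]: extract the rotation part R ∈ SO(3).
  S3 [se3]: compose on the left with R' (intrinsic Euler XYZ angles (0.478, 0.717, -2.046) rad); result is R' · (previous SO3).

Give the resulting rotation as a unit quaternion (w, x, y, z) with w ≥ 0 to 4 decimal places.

source (pnp_recover): camera pose = R=[0.6711 0.1684 -0.7220; -0.4634 -0.6648 -0.5859; -0.5787 0.7278 -0.3681], t=(0.4302, 0.0400, 5.6106)
after S1 (invert_se3): R=[0.6711 -0.4634 -0.5787; 0.1684 -0.6648 0.7278; -0.7220 -0.5859 -0.3681], t=(2.9766, -4.1291, 2.3991)
after S2 (rot_of_se3): [0.6711 -0.4634 -0.5787; 0.1684 -0.6648 0.7278; -0.7220 -0.5859 -0.3681]
after S3 (compose_so3): [-0.5930 -0.6708 0.4455; -0.3955 0.7245 0.5645; -0.7014 0.1586 -0.6949]

rotation (quat) = (0.3304, -0.3072, 0.8678, 0.2083)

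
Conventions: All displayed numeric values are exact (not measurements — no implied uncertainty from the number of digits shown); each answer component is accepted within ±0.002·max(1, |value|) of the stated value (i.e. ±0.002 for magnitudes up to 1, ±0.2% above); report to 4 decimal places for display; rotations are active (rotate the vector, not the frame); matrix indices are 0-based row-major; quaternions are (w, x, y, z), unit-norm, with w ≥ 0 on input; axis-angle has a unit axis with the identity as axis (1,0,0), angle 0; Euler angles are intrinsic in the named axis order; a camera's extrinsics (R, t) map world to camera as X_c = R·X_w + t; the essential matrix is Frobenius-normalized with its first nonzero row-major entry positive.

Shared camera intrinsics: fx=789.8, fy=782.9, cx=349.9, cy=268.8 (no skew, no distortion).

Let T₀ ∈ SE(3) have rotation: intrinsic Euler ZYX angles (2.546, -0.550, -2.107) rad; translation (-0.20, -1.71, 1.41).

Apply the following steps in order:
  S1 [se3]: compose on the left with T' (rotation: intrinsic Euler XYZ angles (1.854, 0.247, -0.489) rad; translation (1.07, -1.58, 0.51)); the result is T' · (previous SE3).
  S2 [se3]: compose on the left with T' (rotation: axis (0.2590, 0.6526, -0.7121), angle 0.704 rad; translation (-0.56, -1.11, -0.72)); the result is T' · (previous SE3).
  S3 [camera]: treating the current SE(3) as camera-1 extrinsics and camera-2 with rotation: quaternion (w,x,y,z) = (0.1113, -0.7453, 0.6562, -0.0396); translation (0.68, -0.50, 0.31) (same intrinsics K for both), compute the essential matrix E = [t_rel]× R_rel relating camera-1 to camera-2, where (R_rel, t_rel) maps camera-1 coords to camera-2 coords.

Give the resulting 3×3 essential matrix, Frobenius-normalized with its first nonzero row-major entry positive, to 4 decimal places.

matrix = [0.2097 0.1417 -0.3509; 0.6003 -0.2730 -0.1148; 0.0532 -0.3848 0.4626]

after S1 (compose_se3): R=[-0.2585 0.0552 -0.9644; -0.7908 0.5614 0.2441; 0.5549 0.8257 -0.1015], t=(0.4647, -2.7272, -1.2982)
after S2 (compose_se3): R=[-0.3874 0.6368 -0.6666; -0.7284 0.2319 0.6447; 0.5651 0.7353 0.3741], t=(-2.0565, -3.2993, -2.2386)
after S3 (essential): [0.2097 0.1417 -0.3509; 0.6003 -0.2730 -0.1148; 0.0532 -0.3848 0.4626]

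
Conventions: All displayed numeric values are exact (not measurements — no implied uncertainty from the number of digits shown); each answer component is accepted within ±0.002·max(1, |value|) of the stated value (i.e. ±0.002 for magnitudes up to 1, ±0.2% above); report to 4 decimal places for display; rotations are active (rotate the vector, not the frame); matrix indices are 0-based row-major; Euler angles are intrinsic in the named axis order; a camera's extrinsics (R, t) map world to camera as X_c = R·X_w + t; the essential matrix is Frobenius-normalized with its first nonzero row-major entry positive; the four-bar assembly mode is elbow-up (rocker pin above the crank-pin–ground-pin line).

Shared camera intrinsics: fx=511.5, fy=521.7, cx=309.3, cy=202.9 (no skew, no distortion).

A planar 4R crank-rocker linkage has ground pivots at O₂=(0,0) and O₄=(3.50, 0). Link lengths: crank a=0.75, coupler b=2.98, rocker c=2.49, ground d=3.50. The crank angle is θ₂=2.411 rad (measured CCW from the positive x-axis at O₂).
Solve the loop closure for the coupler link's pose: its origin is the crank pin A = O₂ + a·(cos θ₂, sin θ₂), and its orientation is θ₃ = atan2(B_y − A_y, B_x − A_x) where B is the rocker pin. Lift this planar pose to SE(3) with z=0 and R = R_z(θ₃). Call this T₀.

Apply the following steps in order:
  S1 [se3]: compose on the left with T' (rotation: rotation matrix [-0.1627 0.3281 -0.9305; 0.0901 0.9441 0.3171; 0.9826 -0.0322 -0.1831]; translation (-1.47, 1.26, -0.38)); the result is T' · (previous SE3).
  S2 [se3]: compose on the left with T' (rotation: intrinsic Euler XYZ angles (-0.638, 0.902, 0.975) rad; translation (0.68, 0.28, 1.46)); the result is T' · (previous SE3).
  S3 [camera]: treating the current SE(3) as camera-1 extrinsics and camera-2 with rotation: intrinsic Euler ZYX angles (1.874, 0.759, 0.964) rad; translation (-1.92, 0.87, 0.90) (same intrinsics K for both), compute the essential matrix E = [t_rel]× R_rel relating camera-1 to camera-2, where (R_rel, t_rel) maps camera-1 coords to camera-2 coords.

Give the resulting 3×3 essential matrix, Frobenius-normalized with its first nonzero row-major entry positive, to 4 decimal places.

source (fourbar_fk): coupler pose = R=[0.8642 -0.5032 0.0000; 0.5032 0.8642 0.0000; 0.0000 0.0000 1.0000], t=(-0.5586, 0.5005, 0.0000)
after S1 (compose_se3): R=[0.0245 0.3654 -0.9305; 0.5529 0.7706 0.3171; 0.8329 -0.5223 -0.1831], t=(-1.2149, 1.6822, -0.9450)
after S2 (compose_se3): R=[0.3782 -0.6781 -0.6302; 0.7805 0.5996 -0.1767; 0.4977 -0.4251 0.7560], t=(-1.3474, 0.8507, 2.3332)
after S3 (essential): [0.3659 0.0186 0.0288; -0.5609 -0.2297 -0.0957; 0.2224 -0.6452 -0.1507]

matrix = [0.3659 0.0186 0.0288; -0.5609 -0.2297 -0.0957; 0.2224 -0.6452 -0.1507]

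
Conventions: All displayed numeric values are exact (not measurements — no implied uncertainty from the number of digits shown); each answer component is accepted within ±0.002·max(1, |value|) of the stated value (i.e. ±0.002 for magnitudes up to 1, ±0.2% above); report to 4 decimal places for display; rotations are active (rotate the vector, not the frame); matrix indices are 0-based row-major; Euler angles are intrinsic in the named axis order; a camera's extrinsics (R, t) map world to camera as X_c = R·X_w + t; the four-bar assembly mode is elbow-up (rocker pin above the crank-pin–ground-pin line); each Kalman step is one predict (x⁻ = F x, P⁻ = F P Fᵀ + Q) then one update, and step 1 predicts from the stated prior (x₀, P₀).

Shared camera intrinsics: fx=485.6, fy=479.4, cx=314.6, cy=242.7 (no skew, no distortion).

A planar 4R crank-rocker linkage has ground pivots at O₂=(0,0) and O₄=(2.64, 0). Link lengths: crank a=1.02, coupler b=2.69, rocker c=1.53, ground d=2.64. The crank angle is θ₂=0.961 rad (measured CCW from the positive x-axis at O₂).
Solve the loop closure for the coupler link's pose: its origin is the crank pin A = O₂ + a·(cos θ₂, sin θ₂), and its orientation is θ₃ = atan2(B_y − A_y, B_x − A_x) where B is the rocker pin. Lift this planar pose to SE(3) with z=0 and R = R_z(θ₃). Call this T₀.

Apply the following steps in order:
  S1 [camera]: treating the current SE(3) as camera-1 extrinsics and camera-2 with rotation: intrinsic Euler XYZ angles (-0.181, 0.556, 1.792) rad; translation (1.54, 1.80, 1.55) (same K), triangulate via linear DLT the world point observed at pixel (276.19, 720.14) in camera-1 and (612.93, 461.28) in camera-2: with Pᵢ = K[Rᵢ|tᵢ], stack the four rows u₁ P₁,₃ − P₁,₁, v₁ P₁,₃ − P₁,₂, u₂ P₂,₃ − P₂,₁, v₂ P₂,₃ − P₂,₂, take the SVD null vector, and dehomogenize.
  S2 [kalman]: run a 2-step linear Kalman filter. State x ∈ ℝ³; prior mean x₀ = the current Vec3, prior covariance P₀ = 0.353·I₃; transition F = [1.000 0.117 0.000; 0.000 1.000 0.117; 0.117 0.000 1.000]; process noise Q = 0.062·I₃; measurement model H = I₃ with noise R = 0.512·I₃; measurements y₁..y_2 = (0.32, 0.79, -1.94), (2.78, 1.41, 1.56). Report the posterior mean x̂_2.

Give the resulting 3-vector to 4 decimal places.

result = (1.0098, 1.0936, 0.5540)

source (fourbar_fk): coupler pose = R=[0.9762 -0.2170 0.0000; 0.2170 0.9762 0.0000; 0.0000 0.0000 1.0000], t=(0.5842, 0.8362, 0.0000)
after S1 (triangulate): (-0.5715, 0.5939, 1.2972)
after S2 (kf_track): (1.0098, 1.0936, 0.5540)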